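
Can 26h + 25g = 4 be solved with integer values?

Step 1: Compute gcd(26, 25).
gcd(26, 25) = 1

Step 2: Check divisibility.
Does 1 divide 4? 4 = 1 x 4, so yes.

By the theorem on linear Diophantine equations, 26h + 25g = 4 has integer solutions if and only if gcd(26, 25) divides 4. Since 1 | 4, solutions exist.

Yes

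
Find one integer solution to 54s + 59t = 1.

Step 1: Check solvability.
gcd(54, 59) = 1
Since 1 divides 1, solutions exist.

Step 2: Apply extended Euclidean algorithm to find gcd.
We find integers such that 54*x0 + 59*y0 = 1

Step 3: Scale the particular solution.
Multiply by 1/1 = 1:
s = -12, t = 11

Step 4: Verify.
54*(-12) + 59*(11) = 1 = 1 ✓

s = -12, t = 11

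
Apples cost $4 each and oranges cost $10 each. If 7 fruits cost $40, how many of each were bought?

Let a = apples, o = oranges.
a + o = 7
4a + 10o = 40
Substitute o = 7 - a:
4a + 10(7 - a) = 40
(4 - 10)a = 40 - 70
-6a = -30
a = 5, o = 7 - 5 = 2

Apples: 5, Oranges: 2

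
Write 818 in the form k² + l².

We need to find integers k, l > 0 such that k² + l² = 818.
Trying k = 17: l² = 818 - 17² = 818 - 289 = 529
l = 23
Check: 17² + 23² = 289 + 529 = 818 ✓

818 = 17² + 23²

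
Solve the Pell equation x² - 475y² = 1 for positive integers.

We seek the smallest positive integers (x, y) with x² - 475y² = 1, i.e., x² = 475y² + 1.
Try successive y values:
y = 1: x² = 475·1² + 1 = 476, not a perfect square
y = 2: x² = 475·2² + 1 = 1901, not a perfect square
y = 3: x² = 475·3² + 1 = 4276, not a perfect square
... continuing the search (or via continued fractions) ...
y = 2652: x² = 475·2652² + 1 = 3340724401, x = 57799 ✓

Verify: 57799² - 475·2652² = 3340724401 - 3340724400 = 1 ✓

x = 57799, y = 2652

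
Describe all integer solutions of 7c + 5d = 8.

Step 1: Compute gcd(7, 5) = 1.
Since 1 divides 8, solutions exist.

Step 2: Find a particular solution using extended Euclidean algorithm.
We get c₀ = -16, d₀ = 24.
Check: 7*-16 + 5*24 = 8 = 8 ✓

Step 3: Write the general solution.
c = -16 + (5/1)t = -16 + 5t
d = 24 - (7/1)t = 24 - 7t
for any integer t.

c = -16 + 5t, d = 24 - 7t for integer t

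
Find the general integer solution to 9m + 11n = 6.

Step 1: Compute gcd(9, 11) = 1.
Since 1 divides 6, solutions exist.

Step 2: Find a particular solution using extended Euclidean algorithm.
We get m₀ = 30, n₀ = -24.
Check: 9*30 + 11*-24 = 6 = 6 ✓

Step 3: Write the general solution.
m = 30 + (11/1)t = 30 + 11t
n = -24 - (9/1)t = -24 - 9t
for any integer t.

m = 30 + 11t, n = -24 - 9t for integer t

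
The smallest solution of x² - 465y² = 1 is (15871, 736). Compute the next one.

Solutions to x² - Dy² = 1 are generated by powers of (x₀ + y₀√D).
The next solution satisfies x₁ + y₁√465 = (x₀ + y₀√465)², giving:
x₁ = x₀² + 465y₀² = 15871² + 465·736² = 251888641 + 251888640 = 503777281
y₁ = 2x₀y₀ = 2·15871·736 = 23362112

Verify: 503777281² - 465·23362112² = 253791548851752961 - 253791548851752960 = 1 ✓

x = 503777281, y = 23362112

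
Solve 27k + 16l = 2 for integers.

Step 1: Check solvability.
gcd(27, 16) = 1
Since 1 divides 2, solutions exist.

Step 2: Apply extended Euclidean algorithm to find gcd.
We find integers such that 27*x0 + 16*y0 = 1

Step 3: Scale the particular solution.
Multiply by 2/1 = 2:
k = 6, l = -10

Step 4: Verify.
27*(6) + 16*(-10) = 2 = 2 ✓

k = 6, l = -10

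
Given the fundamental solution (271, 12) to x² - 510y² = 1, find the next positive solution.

Solutions to x² - Dy² = 1 are generated by powers of (x₀ + y₀√D).
The next solution satisfies x₁ + y₁√510 = (x₀ + y₀√510)², giving:
x₁ = x₀² + 510y₀² = 271² + 510·12² = 73441 + 73440 = 146881
y₁ = 2x₀y₀ = 2·271·12 = 6504

Verify: 146881² - 510·6504² = 21574028161 - 21574028160 = 1 ✓

x = 146881, y = 6504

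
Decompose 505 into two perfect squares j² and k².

We need to find integers j, k > 0 such that j² + k² = 505.
Trying j = 8: k² = 505 - 8² = 505 - 64 = 441
k = 21
Check: 8² + 21² = 64 + 441 = 505 ✓

505 = 8² + 21²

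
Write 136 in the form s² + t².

We need to find integers s, t > 0 such that s² + t² = 136.
Trying s = 6: t² = 136 - 6² = 136 - 36 = 100
t = 10
Check: 6² + 10² = 36 + 100 = 136 ✓

136 = 6² + 10²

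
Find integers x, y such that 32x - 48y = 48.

Step 1: Check solvability.
gcd(32, 48) = 16
Since 16 divides 48, solutions exist.

Step 2: Apply extended Euclidean algorithm to find gcd.
We find integers such that 32*x0 + 48*y0 = 16

Step 3: Scale the particular solution.
Multiply by 48/16 = 3:
x = -3, y = -3

Step 4: Verify.
32*(-3) - 48*(-3) = 48 = 48 ✓

x = -3, y = -3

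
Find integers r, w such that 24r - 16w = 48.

Step 1: Check solvability.
gcd(24, 16) = 8
Since 8 divides 48, solutions exist.

Step 2: Apply extended Euclidean algorithm to find gcd.
We find integers such that 24*x0 + 16*y0 = 8

Step 3: Scale the particular solution.
Multiply by 48/8 = 6:
r = 6, w = 6

Step 4: Verify.
24*(6) - 16*(6) = 48 = 48 ✓

r = 6, w = 6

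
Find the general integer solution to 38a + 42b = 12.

Step 1: Compute gcd(38, 42) = 2.
Since 2 divides 12, solutions exist.

Step 2: Find a particular solution using extended Euclidean algorithm.
We get a₀ = 60, b₀ = -54.
Check: 38*60 + 42*-54 = 12 = 12 ✓

Step 3: Write the general solution.
a = 60 + (42/2)t = 60 + 21t
b = -54 - (38/2)t = -54 - 19t
for any integer t.

a = 60 + 21t, b = -54 - 19t for integer t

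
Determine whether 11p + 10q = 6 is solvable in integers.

Step 1: Compute gcd(11, 10).
gcd(11, 10) = 1

Step 2: Check divisibility.
Does 1 divide 6? 6 = 1 x 6, so yes.

By the theorem on linear Diophantine equations, 11p + 10q = 6 has integer solutions if and only if gcd(11, 10) divides 6. Since 1 | 6, solutions exist.

Yes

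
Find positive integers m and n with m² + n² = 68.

We need to find integers m, n > 0 such that m² + n² = 68.
Trying m = 2: n² = 68 - 2² = 68 - 4 = 64
n = 8
Check: 2² + 8² = 4 + 64 = 68 ✓

68 = 2² + 8²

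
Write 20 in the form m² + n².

We need to find integers m, n > 0 such that m² + n² = 20.
Trying m = 2: n² = 20 - 2² = 20 - 4 = 16
n = 4
Check: 2² + 4² = 4 + 16 = 20 ✓

20 = 2² + 4²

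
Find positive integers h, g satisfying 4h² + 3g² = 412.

Try small values of h and check whether (412 - 4h²)/3 is a perfect square.
h = 10: 4·10² = 400, so 3g² = 412 - 400 = 12, giving g² = 4, g = 2.
Check: 4·10² + 3·2² = 400 + 12 = 412 ✓

h = 10, g = 2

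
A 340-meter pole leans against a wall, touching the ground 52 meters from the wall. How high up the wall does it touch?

The ladder, wall, and ground form a right triangle with hypotenuse 340 and one leg 52.
By the Pythagorean theorem: h² = 340² - 52² = 115600 - 2704 = 112896
h = √112896 = 336 meters

336 meters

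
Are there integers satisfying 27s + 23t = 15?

Step 1: Compute gcd(27, 23).
gcd(27, 23) = 1

Step 2: Check divisibility.
Does 1 divide 15? 15 = 1 x 15, so yes.

By the theorem on linear Diophantine equations, 27s + 23t = 15 has integer solutions if and only if gcd(27, 23) divides 15. Since 1 | 15, solutions exist.

Yes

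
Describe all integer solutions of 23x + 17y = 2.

Step 1: Compute gcd(23, 17) = 1.
Since 1 divides 2, solutions exist.

Step 2: Find a particular solution using extended Euclidean algorithm.
We get x₀ = 6, y₀ = -8.
Check: 23*6 + 17*-8 = 2 = 2 ✓

Step 3: Write the general solution.
x = 6 + (17/1)t = 6 + 17t
y = -8 - (23/1)t = -8 - 23t
for any integer t.

x = 6 + 17t, y = -8 - 23t for integer t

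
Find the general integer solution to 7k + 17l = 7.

Step 1: Compute gcd(7, 17) = 1.
Since 1 divides 7, solutions exist.

Step 2: Find a particular solution using extended Euclidean algorithm.
We get k₀ = 35, l₀ = -14.
Check: 7*35 + 17*-14 = 7 = 7 ✓

Step 3: Write the general solution.
k = 35 + (17/1)t = 35 + 17t
l = -14 - (7/1)t = -14 - 7t
for any integer t.

k = 35 + 17t, l = -14 - 7t for integer t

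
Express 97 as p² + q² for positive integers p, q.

We need to find integers p, q > 0 such that p² + q² = 97.
Trying p = 4: q² = 97 - 4² = 97 - 16 = 81
q = 9
Check: 4² + 9² = 16 + 81 = 97 ✓

97 = 4² + 9²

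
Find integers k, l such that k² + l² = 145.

We need to find integers k, l > 0 such that k² + l² = 145.
Trying k = 1: l² = 145 - 1² = 145 - 1 = 144
l = 12
Check: 1² + 12² = 1 + 144 = 145 ✓

145 = 1² + 12²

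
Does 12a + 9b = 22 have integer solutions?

Step 1: Compute gcd(12, 9).
gcd(12, 9) = 3

Step 2: Check divisibility.
Does 3 divide 22? 22 = 3 x 7 + 1, so no.

By the theorem on linear Diophantine equations, 12a + 9b = 22 has integer solutions if and only if gcd(12, 9) divides 22. Since 3 does not divide 22, no solutions exist.

No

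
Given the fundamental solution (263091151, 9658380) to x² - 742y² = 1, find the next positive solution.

Solutions to x² - Dy² = 1 are generated by powers of (x₀ + y₀√D).
The next solution satisfies x₁ + y₁√742 = (x₀ + y₀√742)², giving:
x₁ = x₀² + 742y₀² = 263091151² + 742·9658380² = 69216953734504801 + 69216953734504800 = 138433907469009601
y₁ = 2x₀y₀ = 2·263091151·9658380 = 5082068621990760

Verify: 138433907469009601² - 742·5082068621990760² = 19163946737138312193852219830179201 - 19163946737138312193852219830179200 = 1 ✓

x = 138433907469009601, y = 5082068621990760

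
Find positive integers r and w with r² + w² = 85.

We need to find integers r, w > 0 such that r² + w² = 85.
Trying r = 2: w² = 85 - 2² = 85 - 4 = 81
w = 9
Check: 2² + 9² = 4 + 81 = 85 ✓

85 = 2² + 9²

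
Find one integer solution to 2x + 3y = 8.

Step 1: Check solvability.
gcd(2, 3) = 1
Since 1 divides 8, solutions exist.

Step 2: Apply extended Euclidean algorithm to find gcd.
We find integers such that 2*x0 + 3*y0 = 1

Step 3: Scale the particular solution.
Multiply by 8/1 = 8:
x = -8, y = 8

Step 4: Verify.
2*(-8) + 3*(8) = 8 = 8 ✓

x = -8, y = 8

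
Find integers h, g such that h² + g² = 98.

We need to find integers h, g > 0 such that h² + g² = 98.
Trying h = 7: g² = 98 - 7² = 98 - 49 = 49
g = 7
Check: 7² + 7² = 49 + 49 = 98 ✓

98 = 7² + 7²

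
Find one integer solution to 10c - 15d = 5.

Step 1: Check solvability.
gcd(10, 15) = 5
Since 5 divides 5, solutions exist.

Step 2: Apply extended Euclidean algorithm to find gcd.
We find integers such that 10*x0 + 15*y0 = 5

Step 3: Scale the particular solution.
Multiply by 5/5 = 1:
c = -1, d = -1

Step 4: Verify.
10*(-1) - 15*(-1) = 5 = 5 ✓

c = -1, d = -1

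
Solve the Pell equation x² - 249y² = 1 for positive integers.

We seek the smallest positive integers (x, y) with x² - 249y² = 1, i.e., x² = 249y² + 1.
Try successive y values:
y = 1: x² = 249·1² + 1 = 250, not a perfect square
y = 2: x² = 249·2² + 1 = 997, not a perfect square
y = 3: x² = 249·3² + 1 = 2242, not a perfect square
... continuing the search (or via continued fractions) ...
y = 542076: x² = 249·542076² + 1 = 73167751054225, x = 8553815 ✓

Verify: 8553815² - 249·542076² = 73167751054225 - 73167751054224 = 1 ✓

x = 8553815, y = 542076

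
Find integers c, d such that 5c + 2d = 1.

Step 1: Check solvability.
gcd(5, 2) = 1
Since 1 divides 1, solutions exist.

Step 2: Apply extended Euclidean algorithm to find gcd.
We find integers such that 5*x0 + 2*y0 = 1

Step 3: Scale the particular solution.
Multiply by 1/1 = 1:
c = 1, d = -2

Step 4: Verify.
5*(1) + 2*(-2) = 1 = 1 ✓

c = 1, d = -2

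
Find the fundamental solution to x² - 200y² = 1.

We seek the smallest positive integers (x, y) with x² - 200y² = 1, i.e., x² = 200y² + 1.
Try successive y values:
y = 1: x² = 200·1² + 1 = 201, not a perfect square
y = 2: x² = 200·2² + 1 = 801, not a perfect square
y = 3: x² = 200·3² + 1 = 1801, not a perfect square
... continuing the search (or via continued fractions) ...
y = 7: x² = 200·7² + 1 = 9801, x = 99 ✓

Verify: 99² - 200·7² = 9801 - 9800 = 1 ✓

x = 99, y = 7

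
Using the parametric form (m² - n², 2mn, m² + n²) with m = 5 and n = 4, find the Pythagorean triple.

a = m² - n² = 5² - 4² = 25 - 16 = 9
b = 2mn = 2·5·4 = 40
c = m² + n² = 25 + 16 = 41
Verify: 9² + 40² = 81 + 1600 = 1681 = 41² ✓

(9, 40, 41)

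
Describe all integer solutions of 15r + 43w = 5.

Step 1: Compute gcd(15, 43) = 1.
Since 1 divides 5, solutions exist.

Step 2: Find a particular solution using extended Euclidean algorithm.
We get r₀ = -100, w₀ = 35.
Check: 15*-100 + 43*35 = 5 = 5 ✓

Step 3: Write the general solution.
r = -100 + (43/1)t = -100 + 43t
w = 35 - (15/1)t = 35 - 15t
for any integer t.

r = -100 + 43t, w = 35 - 15t for integer t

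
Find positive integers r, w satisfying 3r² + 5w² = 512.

Try small values of r and check whether (512 - 3r²)/5 is a perfect square.
r = 8: 3·8² = 192, so 5w² = 512 - 192 = 320, giving w² = 64, w = 8.
Check: 3·8² + 5·8² = 192 + 320 = 512 ✓

r = 8, w = 8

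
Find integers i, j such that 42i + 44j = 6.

Step 1: Check solvability.
gcd(42, 44) = 2
Since 2 divides 6, solutions exist.

Step 2: Apply extended Euclidean algorithm to find gcd.
We find integers such that 42*x0 + 44*y0 = 2

Step 3: Scale the particular solution.
Multiply by 6/2 = 3:
i = -3, j = 3

Step 4: Verify.
42*(-3) + 44*(3) = 6 = 6 ✓

i = -3, j = 3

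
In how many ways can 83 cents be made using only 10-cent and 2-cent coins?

We need non-negative integers (x, y) with 10x + 2y = 83.
For each x from 0 to 8, check if (83 - 10x) is a non-negative multiple of 2.
Solutions (x, y): none
Count: 0

0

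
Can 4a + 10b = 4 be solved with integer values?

Step 1: Compute gcd(4, 10).
gcd(4, 10) = 2

Step 2: Check divisibility.
Does 2 divide 4? 4 = 2 x 2, so yes.

By the theorem on linear Diophantine equations, 4a + 10b = 4 has integer solutions if and only if gcd(4, 10) divides 4. Since 2 | 4, solutions exist.

Yes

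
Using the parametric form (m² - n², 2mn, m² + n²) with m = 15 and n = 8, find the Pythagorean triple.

a = m² - n² = 225 - 64 = 161
b = 2mn = 2·15·8 = 240
c = m² + n² = 225 + 64 = 289
Verify: 161² + 240² = 25921 + 57600 = 83521 = 289² ✓

(161, 240, 289)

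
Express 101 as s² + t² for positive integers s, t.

We need to find integers s, t > 0 such that s² + t² = 101.
Trying s = 1: t² = 101 - 1² = 101 - 1 = 100
t = 10
Check: 1² + 10² = 1 + 100 = 101 ✓

101 = 1² + 10²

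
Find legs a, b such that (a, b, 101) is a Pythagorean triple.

We need a² + b² = 101² = 10201.
Trying: 99² + 20² = 9801 + 400 = 10201 ✓

(99, 20, 101)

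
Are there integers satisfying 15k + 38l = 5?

Step 1: Compute gcd(15, 38).
gcd(15, 38) = 1

Step 2: Check divisibility.
Does 1 divide 5? 5 = 1 x 5, so yes.

By the theorem on linear Diophantine equations, 15k + 38l = 5 has integer solutions if and only if gcd(15, 38) divides 5. Since 1 | 5, solutions exist.

Yes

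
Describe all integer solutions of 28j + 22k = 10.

Step 1: Compute gcd(28, 22) = 2.
Since 2 divides 10, solutions exist.

Step 2: Find a particular solution using extended Euclidean algorithm.
We get j₀ = 20, k₀ = -25.
Check: 28*20 + 22*-25 = 10 = 10 ✓

Step 3: Write the general solution.
j = 20 + (22/2)t = 20 + 11t
k = -25 - (28/2)t = -25 - 14t
for any integer t.

j = 20 + 11t, k = -25 - 14t for integer t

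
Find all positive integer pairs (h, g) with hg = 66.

The positive divisors of 66 are: 1, 2, 3, 6, 11, 22, 33, 66.
Each divisor d gives the pair (d, 66/d):
(1, 66), (2, 33), (3, 22), (6, 11), (11, 6), (22, 3), (33, 2), (66, 1)

(1, 66), (2, 33), (3, 22), (6, 11), (11, 6), (22, 3), (33, 2), (66, 1)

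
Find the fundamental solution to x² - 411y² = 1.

We seek the smallest positive integers (x, y) with x² - 411y² = 1, i.e., x² = 411y² + 1.
Try successive y values:
y = 1: x² = 411·1² + 1 = 412, not a perfect square
y = 2: x² = 411·2² + 1 = 1645, not a perfect square
y = 3: x² = 411·3² + 1 = 3700, not a perfect square
... continuing the search (or via continued fractions) ...
y = 2453: x² = 411·2453² + 1 = 2473072900, x = 49730 ✓

Verify: 49730² - 411·2453² = 2473072900 - 2473072899 = 1 ✓

x = 49730, y = 2453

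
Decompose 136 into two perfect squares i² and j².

We need to find integers i, j > 0 such that i² + j² = 136.
Trying i = 6: j² = 136 - 6² = 136 - 36 = 100
j = 10
Check: 6² + 10² = 36 + 100 = 136 ✓

136 = 6² + 10²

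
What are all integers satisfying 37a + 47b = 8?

Step 1: Compute gcd(37, 47) = 1.
Since 1 divides 8, solutions exist.

Step 2: Find a particular solution using extended Euclidean algorithm.
We get a₀ = 112, b₀ = -88.
Check: 37*112 + 47*-88 = 8 = 8 ✓

Step 3: Write the general solution.
a = 112 + (47/1)t = 112 + 47t
b = -88 - (37/1)t = -88 - 37t
for any integer t.

a = 112 + 47t, b = -88 - 37t for integer t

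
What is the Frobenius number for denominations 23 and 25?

For two coprime denominations a and b, the Frobenius number (largest value not representable as a non-negative combination) is ab - a - b.
Here gcd(23, 25) = 1, so they are coprime.
F(23, 25) = 23·25 - 23 - 25 = 575 - 48 = 527

527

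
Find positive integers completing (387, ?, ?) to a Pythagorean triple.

We need the other leg and hypotenuse such that 387² + x² = c².
Take x = 884, c = 965: 387² + 884² = 149769 + 781456 = 931225 = 965² ✓
Triple: (387, 884, 965)

(387, 884, 965)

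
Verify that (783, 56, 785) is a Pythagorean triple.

Compute a² + b² = 783² + 56² = 613089 + 3136 = 616225
Compute c² = 785² = 616225
Since 616225 = 616225, confirmed.

Yes, it is a Pythagorean triple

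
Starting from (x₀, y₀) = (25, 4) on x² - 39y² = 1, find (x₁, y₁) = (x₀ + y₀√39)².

Solutions to x² - Dy² = 1 are generated by powers of (x₀ + y₀√D).
The next solution satisfies x₁ + y₁√39 = (x₀ + y₀√39)², giving:
x₁ = x₀² + 39y₀² = 25² + 39·4² = 625 + 624 = 1249
y₁ = 2x₀y₀ = 2·25·4 = 200

Verify: 1249² - 39·200² = 1560001 - 1560000 = 1 ✓

x = 1249, y = 200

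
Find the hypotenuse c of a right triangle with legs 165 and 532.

c² = a² + b² = 165² + 532² = 27225 + 283024 = 310249
c = 557

557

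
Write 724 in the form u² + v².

We need to find integers u, v > 0 such that u² + v² = 724.
Trying u = 18: v² = 724 - 18² = 724 - 324 = 400
v = 20
Check: 18² + 20² = 324 + 400 = 724 ✓

724 = 18² + 20²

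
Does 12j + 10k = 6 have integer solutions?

Step 1: Compute gcd(12, 10).
gcd(12, 10) = 2

Step 2: Check divisibility.
Does 2 divide 6? 6 = 2 x 3, so yes.

By the theorem on linear Diophantine equations, 12j + 10k = 6 has integer solutions if and only if gcd(12, 10) divides 6. Since 2 | 6, solutions exist.

Yes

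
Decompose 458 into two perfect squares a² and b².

We need to find integers a, b > 0 such that a² + b² = 458.
Trying a = 13: b² = 458 - 13² = 458 - 169 = 289
b = 17
Check: 13² + 17² = 169 + 289 = 458 ✓

458 = 13² + 17²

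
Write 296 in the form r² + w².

We need to find integers r, w > 0 such that r² + w² = 296.
Trying r = 10: w² = 296 - 10² = 296 - 100 = 196
w = 14
Check: 10² + 14² = 100 + 196 = 296 ✓

296 = 10² + 14²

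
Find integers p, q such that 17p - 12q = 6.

Step 1: Check solvability.
gcd(17, 12) = 1
Since 1 divides 6, solutions exist.

Step 2: Apply extended Euclidean algorithm to find gcd.
We find integers such that 17*x0 + 12*y0 = 1

Step 3: Scale the particular solution.
Multiply by 6/1 = 6:
p = 30, q = 42

Step 4: Verify.
17*(30) - 12*(42) = 6 = 6 ✓

p = 30, q = 42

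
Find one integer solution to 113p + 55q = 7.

Step 1: Check solvability.
gcd(113, 55) = 1
Since 1 divides 7, solutions exist.

Step 2: Apply extended Euclidean algorithm to find gcd.
We find integers such that 113*x0 + 55*y0 = 1

Step 3: Scale the particular solution.
Multiply by 7/1 = 7:
p = -126, q = 259

Step 4: Verify.
113*(-126) + 55*(259) = 7 = 7 ✓

p = -126, q = 259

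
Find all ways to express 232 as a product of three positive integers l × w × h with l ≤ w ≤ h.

Iterate l from 1 to ⌊232^(1/3)⌋. For each l dividing 232, iterate w ≥ l with w dividing 232/l, and set h = 232/(l·w).
Triples found (6): (1×1×232), (1×2×116), (1×4×58), (1×8×29), (2×2×58), (2×4×29)

(1×1×232), (1×2×116), (1×4×58), (1×8×29), (2×2×58), (2×4×29)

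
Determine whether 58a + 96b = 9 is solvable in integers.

Step 1: Compute gcd(58, 96).
gcd(58, 96) = 2

Step 2: Check divisibility.
Does 2 divide 9? 9 = 2 x 4 + 1, so no.

By the theorem on linear Diophantine equations, 58a + 96b = 9 has integer solutions if and only if gcd(58, 96) divides 9. Since 2 does not divide 9, no solutions exist.

No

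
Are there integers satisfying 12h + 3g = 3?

Step 1: Compute gcd(12, 3).
gcd(12, 3) = 3

Step 2: Check divisibility.
Does 3 divide 3? 3 = 3 x 1, so yes.

By the theorem on linear Diophantine equations, 12h + 3g = 3 has integer solutions if and only if gcd(12, 3) divides 3. Since 3 | 3, solutions exist.

Yes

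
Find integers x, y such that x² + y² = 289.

We need to find integers x, y > 0 such that x² + y² = 289.
Trying x = 8: y² = 289 - 8² = 289 - 64 = 225
y = 15
Check: 8² + 15² = 64 + 225 = 289 ✓

289 = 8² + 15²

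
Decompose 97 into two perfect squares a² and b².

We need to find integers a, b > 0 such that a² + b² = 97.
Trying a = 4: b² = 97 - 4² = 97 - 16 = 81
b = 9
Check: 4² + 9² = 16 + 81 = 97 ✓

97 = 4² + 9²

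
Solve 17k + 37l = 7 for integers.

Step 1: Check solvability.
gcd(17, 37) = 1
Since 1 divides 7, solutions exist.

Step 2: Apply extended Euclidean algorithm to find gcd.
We find integers such that 17*x0 + 37*y0 = 1

Step 3: Scale the particular solution.
Multiply by 7/1 = 7:
k = -91, l = 42

Step 4: Verify.
17*(-91) + 37*(42) = 7 = 7 ✓

k = -91, l = 42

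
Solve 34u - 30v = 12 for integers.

Step 1: Check solvability.
gcd(34, 30) = 2
Since 2 divides 12, solutions exist.

Step 2: Apply extended Euclidean algorithm to find gcd.
We find integers such that 34*x0 + 30*y0 = 2

Step 3: Scale the particular solution.
Multiply by 12/2 = 6:
u = -42, v = -48

Step 4: Verify.
34*(-42) - 30*(-48) = 12 = 12 ✓

u = -42, v = -48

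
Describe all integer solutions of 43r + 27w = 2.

Step 1: Compute gcd(43, 27) = 1.
Since 1 divides 2, solutions exist.

Step 2: Find a particular solution using extended Euclidean algorithm.
We get r₀ = -10, w₀ = 16.
Check: 43*-10 + 27*16 = 2 = 2 ✓

Step 3: Write the general solution.
r = -10 + (27/1)t = -10 + 27t
w = 16 - (43/1)t = 16 - 43t
for any integer t.

r = -10 + 27t, w = 16 - 43t for integer t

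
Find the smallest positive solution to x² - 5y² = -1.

We need x² = 5y² - 1. Try successive y:
y = 1: x² = 5·1² - 1 = 4 = 2² ✓
Check: 2² - 5·1² = 4 - 5 = -1 ✓

x = 2, y = 1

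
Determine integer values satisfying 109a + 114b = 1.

Step 1: Check solvability.
gcd(109, 114) = 1
Since 1 divides 1, solutions exist.

Step 2: Apply extended Euclidean algorithm to find gcd.
We find integers such that 109*x0 + 114*y0 = 1

Step 3: Scale the particular solution.
Multiply by 1/1 = 1:
a = -23, b = 22

Step 4: Verify.
109*(-23) + 114*(22) = 1 = 1 ✓

a = -23, b = 22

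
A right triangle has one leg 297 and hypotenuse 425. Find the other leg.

b² = c² - a² = 180625 - 88209 = 92416
b = 304

304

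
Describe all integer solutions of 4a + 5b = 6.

Step 1: Compute gcd(4, 5) = 1.
Since 1 divides 6, solutions exist.

Step 2: Find a particular solution using extended Euclidean algorithm.
We get a₀ = -6, b₀ = 6.
Check: 4*-6 + 5*6 = 6 = 6 ✓

Step 3: Write the general solution.
a = -6 + (5/1)t = -6 + 5t
b = 6 - (4/1)t = 6 - 4t
for any integer t.

a = -6 + 5t, b = 6 - 4t for integer t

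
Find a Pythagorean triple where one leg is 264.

We need the other leg and hypotenuse such that 264² + x² = c².
Take x = 23, c = 265: 264² + 23² = 69696 + 529 = 70225 = 265² ✓
Triple: (23, 264, 265)

(23, 264, 265)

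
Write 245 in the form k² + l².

We need to find integers k, l > 0 such that k² + l² = 245.
Trying k = 7: l² = 245 - 7² = 245 - 49 = 196
l = 14
Check: 7² + 14² = 49 + 196 = 245 ✓

245 = 7² + 14²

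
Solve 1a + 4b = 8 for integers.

Step 1: Check solvability.
gcd(1, 4) = 1
Since 1 divides 8, solutions exist.

Step 2: Apply extended Euclidean algorithm to find gcd.
We find integers such that 1*x0 + 4*y0 = 1

Step 3: Scale the particular solution.
Multiply by 8/1 = 8:
a = 8, b = 0

Step 4: Verify.
1*(8) + 4*(0) = 8 = 8 ✓

a = 8, b = 0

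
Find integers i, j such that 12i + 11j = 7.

Step 1: Check solvability.
gcd(12, 11) = 1
Since 1 divides 7, solutions exist.

Step 2: Apply extended Euclidean algorithm to find gcd.
We find integers such that 12*x0 + 11*y0 = 1

Step 3: Scale the particular solution.
Multiply by 7/1 = 7:
i = 7, j = -7

Step 4: Verify.
12*(7) + 11*(-7) = 7 = 7 ✓

i = 7, j = -7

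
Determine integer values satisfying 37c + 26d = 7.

Step 1: Check solvability.
gcd(37, 26) = 1
Since 1 divides 7, solutions exist.

Step 2: Apply extended Euclidean algorithm to find gcd.
We find integers such that 37*x0 + 26*y0 = 1

Step 3: Scale the particular solution.
Multiply by 7/1 = 7:
c = -49, d = 70

Step 4: Verify.
37*(-49) + 26*(70) = 7 = 7 ✓

c = -49, d = 70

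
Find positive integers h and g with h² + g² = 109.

We need to find integers h, g > 0 such that h² + g² = 109.
Trying h = 3: g² = 109 - 3² = 109 - 9 = 100
g = 10
Check: 3² + 10² = 9 + 100 = 109 ✓

109 = 3² + 10²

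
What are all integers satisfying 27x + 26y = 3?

Step 1: Compute gcd(27, 26) = 1.
Since 1 divides 3, solutions exist.

Step 2: Find a particular solution using extended Euclidean algorithm.
We get x₀ = 3, y₀ = -3.
Check: 27*3 + 26*-3 = 3 = 3 ✓

Step 3: Write the general solution.
x = 3 + (26/1)t = 3 + 26t
y = -3 - (27/1)t = -3 - 27t
for any integer t.

x = 3 + 26t, y = -3 - 27t for integer t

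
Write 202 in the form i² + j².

We need to find integers i, j > 0 such that i² + j² = 202.
Trying i = 9: j² = 202 - 9² = 202 - 81 = 121
j = 11
Check: 9² + 11² = 81 + 121 = 202 ✓

202 = 9² + 11²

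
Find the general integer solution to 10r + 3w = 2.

Step 1: Compute gcd(10, 3) = 1.
Since 1 divides 2, solutions exist.

Step 2: Find a particular solution using extended Euclidean algorithm.
We get r₀ = 2, w₀ = -6.
Check: 10*2 + 3*-6 = 2 = 2 ✓

Step 3: Write the general solution.
r = 2 + (3/1)t = 2 + 3t
w = -6 - (10/1)t = -6 - 10t
for any integer t.

r = 2 + 3t, w = -6 - 10t for integer t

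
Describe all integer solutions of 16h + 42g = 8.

Step 1: Compute gcd(16, 42) = 2.
Since 2 divides 8, solutions exist.

Step 2: Find a particular solution using extended Euclidean algorithm.
We get h₀ = 32, g₀ = -12.
Check: 16*32 + 42*-12 = 8 = 8 ✓

Step 3: Write the general solution.
h = 32 + (42/2)t = 32 + 21t
g = -12 - (16/2)t = -12 - 8t
for any integer t.

h = 32 + 21t, g = -12 - 8t for integer t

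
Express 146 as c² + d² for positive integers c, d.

We need to find integers c, d > 0 such that c² + d² = 146.
Trying c = 5: d² = 146 - 5² = 146 - 25 = 121
d = 11
Check: 5² + 11² = 25 + 121 = 146 ✓

146 = 5² + 11²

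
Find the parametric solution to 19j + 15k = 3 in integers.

Step 1: Compute gcd(19, 15) = 1.
Since 1 divides 3, solutions exist.

Step 2: Find a particular solution using extended Euclidean algorithm.
We get j₀ = 12, k₀ = -15.
Check: 19*12 + 15*-15 = 3 = 3 ✓

Step 3: Write the general solution.
j = 12 + (15/1)t = 12 + 15t
k = -15 - (19/1)t = -15 - 19t
for any integer t.

j = 12 + 15t, k = -15 - 19t for integer t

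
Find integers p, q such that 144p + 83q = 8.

Step 1: Check solvability.
gcd(144, 83) = 1
Since 1 divides 8, solutions exist.

Step 2: Apply extended Euclidean algorithm to find gcd.
We find integers such that 144*x0 + 83*y0 = 1

Step 3: Scale the particular solution.
Multiply by 8/1 = 8:
p = -272, q = 472

Step 4: Verify.
144*(-272) + 83*(472) = 8 = 8 ✓

p = -272, q = 472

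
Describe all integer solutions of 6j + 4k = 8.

Step 1: Compute gcd(6, 4) = 2.
Since 2 divides 8, solutions exist.

Step 2: Find a particular solution using extended Euclidean algorithm.
We get j₀ = 4, k₀ = -4.
Check: 6*4 + 4*-4 = 8 = 8 ✓

Step 3: Write the general solution.
j = 4 + (4/2)t = 4 + 2t
k = -4 - (6/2)t = -4 - 3t
for any integer t.

j = 4 + 2t, k = -4 - 3t for integer t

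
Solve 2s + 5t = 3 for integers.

Step 1: Check solvability.
gcd(2, 5) = 1
Since 1 divides 3, solutions exist.

Step 2: Apply extended Euclidean algorithm to find gcd.
We find integers such that 2*x0 + 5*y0 = 1

Step 3: Scale the particular solution.
Multiply by 3/1 = 3:
s = -6, t = 3

Step 4: Verify.
2*(-6) + 5*(3) = 3 = 3 ✓

s = -6, t = 3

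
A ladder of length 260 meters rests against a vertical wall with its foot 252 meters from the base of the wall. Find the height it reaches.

The ladder, wall, and ground form a right triangle with hypotenuse 260 and one leg 252.
By the Pythagorean theorem: h² = 260² - 252² = 67600 - 63504 = 4096
h = √4096 = 64 meters

64 meters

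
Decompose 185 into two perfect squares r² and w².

We need to find integers r, w > 0 such that r² + w² = 185.
Trying r = 4: w² = 185 - 4² = 185 - 16 = 169
w = 13
Check: 4² + 13² = 16 + 169 = 185 ✓

185 = 4² + 13²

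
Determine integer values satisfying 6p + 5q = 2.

Step 1: Check solvability.
gcd(6, 5) = 1
Since 1 divides 2, solutions exist.

Step 2: Apply extended Euclidean algorithm to find gcd.
We find integers such that 6*x0 + 5*y0 = 1

Step 3: Scale the particular solution.
Multiply by 2/1 = 2:
p = 2, q = -2

Step 4: Verify.
6*(2) + 5*(-2) = 2 = 2 ✓

p = 2, q = -2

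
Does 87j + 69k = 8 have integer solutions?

Step 1: Compute gcd(87, 69).
gcd(87, 69) = 3

Step 2: Check divisibility.
Does 3 divide 8? 8 = 3 x 2 + 2, so no.

By the theorem on linear Diophantine equations, 87j + 69k = 8 has integer solutions if and only if gcd(87, 69) divides 8. Since 3 does not divide 8, no solutions exist.

No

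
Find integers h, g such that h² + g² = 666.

We need to find integers h, g > 0 such that h² + g² = 666.
Trying h = 15: g² = 666 - 15² = 666 - 225 = 441
g = 21
Check: 15² + 21² = 225 + 441 = 666 ✓

666 = 15² + 21²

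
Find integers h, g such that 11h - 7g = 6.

Step 1: Check solvability.
gcd(11, 7) = 1
Since 1 divides 6, solutions exist.

Step 2: Apply extended Euclidean algorithm to find gcd.
We find integers such that 11*x0 + 7*y0 = 1

Step 3: Scale the particular solution.
Multiply by 6/1 = 6:
h = 12, g = 18

Step 4: Verify.
11*(12) - 7*(18) = 6 = 6 ✓

h = 12, g = 18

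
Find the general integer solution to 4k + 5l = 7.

Step 1: Compute gcd(4, 5) = 1.
Since 1 divides 7, solutions exist.

Step 2: Find a particular solution using extended Euclidean algorithm.
We get k₀ = -7, l₀ = 7.
Check: 4*-7 + 5*7 = 7 = 7 ✓

Step 3: Write the general solution.
k = -7 + (5/1)t = -7 + 5t
l = 7 - (4/1)t = 7 - 4t
for any integer t.

k = -7 + 5t, l = 7 - 4t for integer t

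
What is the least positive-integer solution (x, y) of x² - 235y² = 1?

We seek the smallest positive integers (x, y) with x² - 235y² = 1, i.e., x² = 235y² + 1.
Try successive y values:
y = 1: x² = 235·1² + 1 = 236, not a perfect square
y = 2: x² = 235·2² + 1 = 941, not a perfect square
y = 3: x² = 235·3² + 1 = 2116, x = 46 ✓

Verify: 46² - 235·3² = 2116 - 2115 = 1 ✓

x = 46, y = 3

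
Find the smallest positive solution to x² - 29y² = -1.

We need x² = 29y² - 1. Try successive y:
y = 1: x² = 29·1² - 1 = 28, not a perfect square
y = 2: x² = 29·2² - 1 = 115, not a perfect square
y = 3: x² = 29·3² - 1 = 260, not a perfect square
...
y = 13: x² = 29·13² - 1 = 4900 = 70² ✓
Check: 70² - 29·13² = 4900 - 4901 = -1 ✓

x = 70, y = 13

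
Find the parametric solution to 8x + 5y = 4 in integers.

Step 1: Compute gcd(8, 5) = 1.
Since 1 divides 4, solutions exist.

Step 2: Find a particular solution using extended Euclidean algorithm.
We get x₀ = 8, y₀ = -12.
Check: 8*8 + 5*-12 = 4 = 4 ✓

Step 3: Write the general solution.
x = 8 + (5/1)t = 8 + 5t
y = -12 - (8/1)t = -12 - 8t
for any integer t.

x = 8 + 5t, y = -12 - 8t for integer t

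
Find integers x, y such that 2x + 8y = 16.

Step 1: Check solvability.
gcd(2, 8) = 2
Since 2 divides 16, solutions exist.

Step 2: Apply extended Euclidean algorithm to find gcd.
We find integers such that 2*x0 + 8*y0 = 2

Step 3: Scale the particular solution.
Multiply by 16/2 = 8:
x = 8, y = 0

Step 4: Verify.
2*(8) + 8*(0) = 16 = 16 ✓

x = 8, y = 0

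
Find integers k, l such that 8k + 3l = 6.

Step 1: Check solvability.
gcd(8, 3) = 1
Since 1 divides 6, solutions exist.

Step 2: Apply extended Euclidean algorithm to find gcd.
We find integers such that 8*x0 + 3*y0 = 1

Step 3: Scale the particular solution.
Multiply by 6/1 = 6:
k = -6, l = 18

Step 4: Verify.
8*(-6) + 3*(18) = 6 = 6 ✓

k = -6, l = 18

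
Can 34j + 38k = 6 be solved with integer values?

Step 1: Compute gcd(34, 38).
gcd(34, 38) = 2

Step 2: Check divisibility.
Does 2 divide 6? 6 = 2 x 3, so yes.

By the theorem on linear Diophantine equations, 34j + 38k = 6 has integer solutions if and only if gcd(34, 38) divides 6. Since 2 | 6, solutions exist.

Yes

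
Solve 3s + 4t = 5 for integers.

Step 1: Check solvability.
gcd(3, 4) = 1
Since 1 divides 5, solutions exist.

Step 2: Apply extended Euclidean algorithm to find gcd.
We find integers such that 3*x0 + 4*y0 = 1

Step 3: Scale the particular solution.
Multiply by 5/1 = 5:
s = -5, t = 5

Step 4: Verify.
3*(-5) + 4*(5) = 5 = 5 ✓

s = -5, t = 5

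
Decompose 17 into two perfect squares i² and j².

We need to find integers i, j > 0 such that i² + j² = 17.
Trying i = 1: j² = 17 - 1² = 17 - 1 = 16
j = 4
Check: 1² + 4² = 1 + 16 = 17 ✓

17 = 1² + 4²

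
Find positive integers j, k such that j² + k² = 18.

Search for j with 18 - j² a perfect square.
j = 3: 18 - 3² = 18 - 9 = 9 = 3² ✓
So j = 3, k = 3.

j = 3, k = 3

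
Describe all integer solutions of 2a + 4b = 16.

Step 1: Compute gcd(2, 4) = 2.
Since 2 divides 16, solutions exist.

Step 2: Find a particular solution using extended Euclidean algorithm.
We get a₀ = 8, b₀ = 0.
Check: 2*8 + 4*0 = 16 = 16 ✓

Step 3: Write the general solution.
a = 8 + (4/2)t = 8 + 2t
b = 0 - (2/2)t = 0 - 1t
for any integer t.

a = 8 + 2t, b = 0 - 1t for integer t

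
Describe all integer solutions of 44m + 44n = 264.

Step 1: Compute gcd(44, 44) = 44.
Since 44 divides 264, solutions exist.

Step 2: Find a particular solution using extended Euclidean algorithm.
We get m₀ = 0, n₀ = 6.
Check: 44*0 + 44*6 = 264 = 264 ✓

Step 3: Write the general solution.
m = 0 + (44/44)t = 0 + 1t
n = 6 - (44/44)t = 6 - 1t
for any integer t.

m = 0 + 1t, n = 6 - 1t for integer t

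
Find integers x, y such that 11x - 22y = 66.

Step 1: Check solvability.
gcd(11, 22) = 11
Since 11 divides 66, solutions exist.

Step 2: Apply extended Euclidean algorithm to find gcd.
We find integers such that 11*x0 + 22*y0 = 11

Step 3: Scale the particular solution.
Multiply by 66/11 = 6:
x = 6, y = 0

Step 4: Verify.
11*(6) - 22*(0) = 66 = 66 ✓

x = 6, y = 0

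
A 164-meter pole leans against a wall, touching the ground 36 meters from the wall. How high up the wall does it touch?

The ladder, wall, and ground form a right triangle with hypotenuse 164 and one leg 36.
By the Pythagorean theorem: h² = 164² - 36² = 26896 - 1296 = 25600
h = √25600 = 160 meters

160 meters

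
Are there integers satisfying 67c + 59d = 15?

Step 1: Compute gcd(67, 59).
gcd(67, 59) = 1

Step 2: Check divisibility.
Does 1 divide 15? 15 = 1 x 15, so yes.

By the theorem on linear Diophantine equations, 67c + 59d = 15 has integer solutions if and only if gcd(67, 59) divides 15. Since 1 | 15, solutions exist.

Yes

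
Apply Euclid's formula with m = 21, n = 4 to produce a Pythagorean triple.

a = m² - n² = 21² - 4² = 441 - 16 = 425
b = 2mn = 2·21·4 = 168
c = m² + n² = 441 + 16 = 457
Verify: 425² + 168² = 180625 + 28224 = 208849 = 457² ✓

(425, 168, 457)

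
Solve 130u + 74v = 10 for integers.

Step 1: Check solvability.
gcd(130, 74) = 2
Since 2 divides 10, solutions exist.

Step 2: Apply extended Euclidean algorithm to find gcd.
We find integers such that 130*x0 + 74*y0 = 2

Step 3: Scale the particular solution.
Multiply by 10/2 = 5:
u = 20, v = -35

Step 4: Verify.
130*(20) + 74*(-35) = 10 = 10 ✓

u = 20, v = -35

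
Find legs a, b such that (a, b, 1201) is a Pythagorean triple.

We need a² + b² = 1201² = 1442401.
Trying: 49² + 1200² = 2401 + 1440000 = 1442401 ✓

(49, 1200, 1201)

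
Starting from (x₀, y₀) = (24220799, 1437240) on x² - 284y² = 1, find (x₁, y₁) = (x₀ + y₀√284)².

Solutions to x² - Dy² = 1 are generated by powers of (x₀ + y₀√D).
The next solution satisfies x₁ + y₁√284 = (x₀ + y₀√284)², giving:
x₁ = x₀² + 284y₀² = 24220799² + 284·1437240² = 586647104198401 + 586647104198400 = 1173294208396801
y₁ = 2x₀y₀ = 2·24220799·1437240 = 69622202309520

Verify: 1173294208396801² - 284·69622202309520² = 1376619299457475894214667033601 - 1376619299457475894214667033600 = 1 ✓

x = 1173294208396801, y = 69622202309520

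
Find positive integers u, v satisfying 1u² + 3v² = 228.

Try small values of u and check whether (228 - 1u²)/3 is a perfect square.
u = 6: 1·6² = 36, so 3v² = 228 - 36 = 192, giving v² = 64, v = 8.
Check: 1·6² + 3·8² = 36 + 192 = 228 ✓

u = 6, v = 8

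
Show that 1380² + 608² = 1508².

Compute a² + b² = 1380² + 608² = 1904400 + 369664 = 2274064
Compute c² = 1508² = 2274064
Since 2274064 = 2274064, confirmed.

Yes, it is a Pythagorean triple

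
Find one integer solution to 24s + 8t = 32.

Step 1: Check solvability.
gcd(24, 8) = 8
Since 8 divides 32, solutions exist.

Step 2: Apply extended Euclidean algorithm to find gcd.
We find integers such that 24*x0 + 8*y0 = 8

Step 3: Scale the particular solution.
Multiply by 32/8 = 4:
s = 0, t = 4

Step 4: Verify.
24*(0) + 8*(4) = 32 = 32 ✓

s = 0, t = 4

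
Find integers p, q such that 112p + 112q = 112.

Step 1: Check solvability.
gcd(112, 112) = 112
Since 112 divides 112, solutions exist.

Step 2: Apply extended Euclidean algorithm to find gcd.
We find integers such that 112*x0 + 112*y0 = 112

Step 3: Scale the particular solution.
Multiply by 112/112 = 1:
p = 0, q = 1

Step 4: Verify.
112*(0) + 112*(1) = 112 = 112 ✓

p = 0, q = 1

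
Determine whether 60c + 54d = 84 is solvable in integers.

Step 1: Compute gcd(60, 54).
gcd(60, 54) = 6

Step 2: Check divisibility.
Does 6 divide 84? 84 = 6 x 14, so yes.

By the theorem on linear Diophantine equations, 60c + 54d = 84 has integer solutions if and only if gcd(60, 54) divides 84. Since 6 | 84, solutions exist.

Yes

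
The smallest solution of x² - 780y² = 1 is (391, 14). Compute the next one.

Solutions to x² - Dy² = 1 are generated by powers of (x₀ + y₀√D).
The next solution satisfies x₁ + y₁√780 = (x₀ + y₀√780)², giving:
x₁ = x₀² + 780y₀² = 391² + 780·14² = 152881 + 152880 = 305761
y₁ = 2x₀y₀ = 2·391·14 = 10948

Verify: 305761² - 780·10948² = 93489789121 - 93489789120 = 1 ✓

x = 305761, y = 10948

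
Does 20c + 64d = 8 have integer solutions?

Step 1: Compute gcd(20, 64).
gcd(20, 64) = 4

Step 2: Check divisibility.
Does 4 divide 8? 8 = 4 x 2, so yes.

By the theorem on linear Diophantine equations, 20c + 64d = 8 has integer solutions if and only if gcd(20, 64) divides 8. Since 4 | 8, solutions exist.

Yes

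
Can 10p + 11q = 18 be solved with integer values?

Step 1: Compute gcd(10, 11).
gcd(10, 11) = 1

Step 2: Check divisibility.
Does 1 divide 18? 18 = 1 x 18, so yes.

By the theorem on linear Diophantine equations, 10p + 11q = 18 has integer solutions if and only if gcd(10, 11) divides 18. Since 1 | 18, solutions exist.

Yes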